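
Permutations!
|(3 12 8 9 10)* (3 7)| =6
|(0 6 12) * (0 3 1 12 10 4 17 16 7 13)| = |(0 6 10 4 17 16 7 13)(1 12 3)| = 24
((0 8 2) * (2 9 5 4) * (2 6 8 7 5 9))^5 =((9)(0 7 5 4 6 8 2))^5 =(9)(0 8 4 7 2 6 5)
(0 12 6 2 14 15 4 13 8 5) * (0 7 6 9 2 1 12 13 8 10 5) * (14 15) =[13, 12, 15, 3, 8, 7, 1, 6, 0, 2, 5, 11, 9, 10, 14, 4] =(0 13 10 5 7 6 1 12 9 2 15 4 8)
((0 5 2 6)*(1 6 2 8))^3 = (0 1 5 6 8)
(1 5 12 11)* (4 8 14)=(1 5 12 11)(4 8 14)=[0, 5, 2, 3, 8, 12, 6, 7, 14, 9, 10, 1, 11, 13, 4]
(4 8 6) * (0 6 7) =(0 6 4 8 7) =[6, 1, 2, 3, 8, 5, 4, 0, 7]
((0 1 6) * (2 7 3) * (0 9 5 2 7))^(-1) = (0 2 5 9 6 1)(3 7)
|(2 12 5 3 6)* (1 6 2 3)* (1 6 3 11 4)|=8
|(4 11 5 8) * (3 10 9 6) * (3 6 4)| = 7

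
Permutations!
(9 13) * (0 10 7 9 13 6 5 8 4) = (13)(0 10 7 9 6 5 8 4) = [10, 1, 2, 3, 0, 8, 5, 9, 4, 6, 7, 11, 12, 13]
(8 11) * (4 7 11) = [0, 1, 2, 3, 7, 5, 6, 11, 4, 9, 10, 8] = (4 7 11 8)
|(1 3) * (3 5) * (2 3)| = |(1 5 2 3)| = 4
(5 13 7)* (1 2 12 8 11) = (1 2 12 8 11)(5 13 7) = [0, 2, 12, 3, 4, 13, 6, 5, 11, 9, 10, 1, 8, 7]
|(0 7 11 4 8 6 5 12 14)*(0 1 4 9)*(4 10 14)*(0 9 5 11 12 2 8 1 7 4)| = |(0 4 1 10 14 7 12)(2 8 6 11 5)| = 35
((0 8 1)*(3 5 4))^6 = (8)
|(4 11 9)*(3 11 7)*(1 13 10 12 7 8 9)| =|(1 13 10 12 7 3 11)(4 8 9)| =21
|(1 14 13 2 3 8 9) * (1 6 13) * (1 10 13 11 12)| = 11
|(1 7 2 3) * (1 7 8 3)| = |(1 8 3 7 2)| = 5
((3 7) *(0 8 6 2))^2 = ((0 8 6 2)(3 7))^2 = (0 6)(2 8)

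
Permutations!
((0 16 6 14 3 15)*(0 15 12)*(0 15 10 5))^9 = (16)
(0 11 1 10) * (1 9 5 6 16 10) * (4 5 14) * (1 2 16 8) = (0 11 9 14 4 5 6 8 1 2 16 10) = [11, 2, 16, 3, 5, 6, 8, 7, 1, 14, 0, 9, 12, 13, 4, 15, 10]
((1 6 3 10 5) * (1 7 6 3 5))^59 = (1 10 3)(5 6 7) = ((1 3 10)(5 7 6))^59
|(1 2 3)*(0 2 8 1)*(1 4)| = 3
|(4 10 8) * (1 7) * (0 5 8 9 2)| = 14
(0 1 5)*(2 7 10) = (0 1 5)(2 7 10) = [1, 5, 7, 3, 4, 0, 6, 10, 8, 9, 2]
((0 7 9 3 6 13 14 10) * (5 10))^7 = (0 5 13 3 7 10 14 6 9)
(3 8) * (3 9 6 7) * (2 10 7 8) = (2 10 7 3)(6 8 9) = [0, 1, 10, 2, 4, 5, 8, 3, 9, 6, 7]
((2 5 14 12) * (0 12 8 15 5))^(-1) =(0 2 12)(5 15 8 14)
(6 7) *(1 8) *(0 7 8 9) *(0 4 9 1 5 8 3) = (0 7 6 3)(4 9)(5 8) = [7, 1, 2, 0, 9, 8, 3, 6, 5, 4]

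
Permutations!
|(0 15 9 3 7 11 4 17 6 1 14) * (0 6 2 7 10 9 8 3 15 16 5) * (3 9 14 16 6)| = |(0 6 1 16 5)(2 7 11 4 17)(3 10 14)(8 9 15)| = 15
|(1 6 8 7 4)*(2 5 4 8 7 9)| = |(1 6 7 8 9 2 5 4)| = 8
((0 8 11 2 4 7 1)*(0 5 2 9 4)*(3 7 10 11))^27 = ((0 8 3 7 1 5 2)(4 10 11 9))^27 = (0 2 5 1 7 3 8)(4 9 11 10)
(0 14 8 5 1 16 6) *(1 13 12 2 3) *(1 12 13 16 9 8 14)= (0 1 9 8 5 16 6)(2 3 12)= [1, 9, 3, 12, 4, 16, 0, 7, 5, 8, 10, 11, 2, 13, 14, 15, 6]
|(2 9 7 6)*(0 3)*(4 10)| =4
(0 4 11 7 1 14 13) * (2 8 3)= [4, 14, 8, 2, 11, 5, 6, 1, 3, 9, 10, 7, 12, 0, 13]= (0 4 11 7 1 14 13)(2 8 3)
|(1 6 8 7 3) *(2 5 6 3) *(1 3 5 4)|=7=|(1 5 6 8 7 2 4)|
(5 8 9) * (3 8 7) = [0, 1, 2, 8, 4, 7, 6, 3, 9, 5] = (3 8 9 5 7)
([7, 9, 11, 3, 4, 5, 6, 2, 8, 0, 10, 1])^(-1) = (0 9 1 11 2 7)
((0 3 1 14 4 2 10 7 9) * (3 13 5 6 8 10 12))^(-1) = (0 9 7 10 8 6 5 13)(1 3 12 2 4 14)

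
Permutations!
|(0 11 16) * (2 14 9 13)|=12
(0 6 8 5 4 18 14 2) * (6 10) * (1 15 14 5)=[10, 15, 0, 3, 18, 4, 8, 7, 1, 9, 6, 11, 12, 13, 2, 14, 16, 17, 5]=(0 10 6 8 1 15 14 2)(4 18 5)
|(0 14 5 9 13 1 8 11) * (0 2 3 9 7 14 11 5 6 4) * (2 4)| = 30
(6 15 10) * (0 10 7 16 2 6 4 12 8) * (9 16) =(0 10 4 12 8)(2 6 15 7 9 16) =[10, 1, 6, 3, 12, 5, 15, 9, 0, 16, 4, 11, 8, 13, 14, 7, 2]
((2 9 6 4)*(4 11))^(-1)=((2 9 6 11 4))^(-1)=(2 4 11 6 9)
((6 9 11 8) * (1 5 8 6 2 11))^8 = (1 5 8 2 11 6 9)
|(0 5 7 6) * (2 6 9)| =6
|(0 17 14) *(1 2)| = 6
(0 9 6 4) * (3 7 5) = (0 9 6 4)(3 7 5) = [9, 1, 2, 7, 0, 3, 4, 5, 8, 6]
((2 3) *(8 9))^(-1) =((2 3)(8 9))^(-1) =(2 3)(8 9)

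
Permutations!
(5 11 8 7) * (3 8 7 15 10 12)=(3 8 15 10 12)(5 11 7)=[0, 1, 2, 8, 4, 11, 6, 5, 15, 9, 12, 7, 3, 13, 14, 10]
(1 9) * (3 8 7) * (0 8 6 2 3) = (0 8 7)(1 9)(2 3 6) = [8, 9, 3, 6, 4, 5, 2, 0, 7, 1]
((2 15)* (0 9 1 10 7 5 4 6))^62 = (15)(0 4 7 1)(5 10 9 6)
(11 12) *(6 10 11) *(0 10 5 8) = (0 10 11 12 6 5 8) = [10, 1, 2, 3, 4, 8, 5, 7, 0, 9, 11, 12, 6]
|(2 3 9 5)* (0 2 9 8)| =4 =|(0 2 3 8)(5 9)|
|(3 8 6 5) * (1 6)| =5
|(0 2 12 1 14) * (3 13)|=|(0 2 12 1 14)(3 13)|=10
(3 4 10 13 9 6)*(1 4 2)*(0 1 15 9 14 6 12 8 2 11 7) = (0 1 4 10 13 14 6 3 11 7)(2 15 9 12 8) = [1, 4, 15, 11, 10, 5, 3, 0, 2, 12, 13, 7, 8, 14, 6, 9]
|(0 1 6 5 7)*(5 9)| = |(0 1 6 9 5 7)| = 6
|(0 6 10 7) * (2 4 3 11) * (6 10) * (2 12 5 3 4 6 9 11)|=|(0 10 7)(2 6 9 11 12 5 3)|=21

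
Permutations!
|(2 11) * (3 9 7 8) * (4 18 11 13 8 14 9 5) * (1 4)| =9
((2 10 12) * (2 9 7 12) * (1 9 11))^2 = (1 7 11 9 12)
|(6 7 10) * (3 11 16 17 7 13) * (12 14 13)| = 10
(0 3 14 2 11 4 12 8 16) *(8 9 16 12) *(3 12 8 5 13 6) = (0 12 9 16)(2 11 4 5 13 6 3 14) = [12, 1, 11, 14, 5, 13, 3, 7, 8, 16, 10, 4, 9, 6, 2, 15, 0]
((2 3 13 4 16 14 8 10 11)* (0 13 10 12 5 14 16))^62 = (16)(0 4 13)(2 10)(3 11)(5 8)(12 14)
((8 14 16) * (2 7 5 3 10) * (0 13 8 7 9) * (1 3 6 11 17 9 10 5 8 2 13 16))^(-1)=(0 9 17 11 6 5 3 1 14 8 7 16)(2 13 10)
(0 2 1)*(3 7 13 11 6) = [2, 0, 1, 7, 4, 5, 3, 13, 8, 9, 10, 6, 12, 11] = (0 2 1)(3 7 13 11 6)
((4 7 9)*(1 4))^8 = ((1 4 7 9))^8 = (9)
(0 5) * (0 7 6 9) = [5, 1, 2, 3, 4, 7, 9, 6, 8, 0] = (0 5 7 6 9)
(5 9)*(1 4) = (1 4)(5 9) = [0, 4, 2, 3, 1, 9, 6, 7, 8, 5]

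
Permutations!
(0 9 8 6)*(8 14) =(0 9 14 8 6) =[9, 1, 2, 3, 4, 5, 0, 7, 6, 14, 10, 11, 12, 13, 8]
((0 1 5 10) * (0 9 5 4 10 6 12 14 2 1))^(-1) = ((1 4 10 9 5 6 12 14 2))^(-1) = (1 2 14 12 6 5 9 10 4)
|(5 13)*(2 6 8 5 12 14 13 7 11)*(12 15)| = |(2 6 8 5 7 11)(12 14 13 15)| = 12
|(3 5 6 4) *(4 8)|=5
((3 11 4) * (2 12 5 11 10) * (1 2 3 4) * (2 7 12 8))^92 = ((1 7 12 5 11)(2 8)(3 10))^92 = (1 12 11 7 5)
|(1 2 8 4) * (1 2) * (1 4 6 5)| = 6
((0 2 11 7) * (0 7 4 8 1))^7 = (0 2 11 4 8 1) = ((0 2 11 4 8 1))^7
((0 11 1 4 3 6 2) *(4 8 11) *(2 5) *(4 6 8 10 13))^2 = (0 5)(1 13 3 11 10 4 8)(2 6)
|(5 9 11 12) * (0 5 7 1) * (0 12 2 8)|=|(0 5 9 11 2 8)(1 12 7)|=6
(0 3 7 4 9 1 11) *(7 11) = (0 3 11)(1 7 4 9) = [3, 7, 2, 11, 9, 5, 6, 4, 8, 1, 10, 0]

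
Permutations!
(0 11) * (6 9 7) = [11, 1, 2, 3, 4, 5, 9, 6, 8, 7, 10, 0] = (0 11)(6 9 7)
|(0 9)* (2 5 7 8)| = 4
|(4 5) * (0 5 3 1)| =5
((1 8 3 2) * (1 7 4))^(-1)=((1 8 3 2 7 4))^(-1)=(1 4 7 2 3 8)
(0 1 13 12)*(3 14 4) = (0 1 13 12)(3 14 4) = [1, 13, 2, 14, 3, 5, 6, 7, 8, 9, 10, 11, 0, 12, 4]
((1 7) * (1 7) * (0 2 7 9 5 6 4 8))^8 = (9)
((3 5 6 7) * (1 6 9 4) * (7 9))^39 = (1 4 9 6) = ((1 6 9 4)(3 5 7))^39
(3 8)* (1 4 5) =[0, 4, 2, 8, 5, 1, 6, 7, 3] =(1 4 5)(3 8)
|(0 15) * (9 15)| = 3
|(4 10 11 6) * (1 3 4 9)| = 7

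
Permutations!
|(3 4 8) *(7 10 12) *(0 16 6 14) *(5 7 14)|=|(0 16 6 5 7 10 12 14)(3 4 8)|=24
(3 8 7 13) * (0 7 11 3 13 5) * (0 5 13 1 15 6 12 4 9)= (0 7 13 1 15 6 12 4 9)(3 8 11)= [7, 15, 2, 8, 9, 5, 12, 13, 11, 0, 10, 3, 4, 1, 14, 6]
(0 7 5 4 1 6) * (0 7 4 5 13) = (0 4 1 6 7 13) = [4, 6, 2, 3, 1, 5, 7, 13, 8, 9, 10, 11, 12, 0]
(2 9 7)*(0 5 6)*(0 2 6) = [5, 1, 9, 3, 4, 0, 2, 6, 8, 7] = (0 5)(2 9 7 6)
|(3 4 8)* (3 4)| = |(4 8)| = 2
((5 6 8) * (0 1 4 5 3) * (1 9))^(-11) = (0 6 1 3 5 9 8 4)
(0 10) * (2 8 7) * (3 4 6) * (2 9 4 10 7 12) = (0 7 9 4 6 3 10)(2 8 12) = [7, 1, 8, 10, 6, 5, 3, 9, 12, 4, 0, 11, 2]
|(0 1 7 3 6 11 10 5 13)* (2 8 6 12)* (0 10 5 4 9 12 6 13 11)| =70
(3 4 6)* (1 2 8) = (1 2 8)(3 4 6) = [0, 2, 8, 4, 6, 5, 3, 7, 1]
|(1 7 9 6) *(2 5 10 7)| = |(1 2 5 10 7 9 6)| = 7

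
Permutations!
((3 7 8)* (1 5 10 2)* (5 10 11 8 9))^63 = (3 5)(7 11)(8 9)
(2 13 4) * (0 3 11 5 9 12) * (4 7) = (0 3 11 5 9 12)(2 13 7 4) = [3, 1, 13, 11, 2, 9, 6, 4, 8, 12, 10, 5, 0, 7]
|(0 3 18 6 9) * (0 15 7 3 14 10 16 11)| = 30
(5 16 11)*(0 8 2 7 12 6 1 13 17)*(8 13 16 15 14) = (0 13 17)(1 16 11 5 15 14 8 2 7 12 6) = [13, 16, 7, 3, 4, 15, 1, 12, 2, 9, 10, 5, 6, 17, 8, 14, 11, 0]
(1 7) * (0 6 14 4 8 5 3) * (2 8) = [6, 7, 8, 0, 2, 3, 14, 1, 5, 9, 10, 11, 12, 13, 4] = (0 6 14 4 2 8 5 3)(1 7)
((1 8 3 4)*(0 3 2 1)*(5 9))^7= (0 3 4)(1 8 2)(5 9)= ((0 3 4)(1 8 2)(5 9))^7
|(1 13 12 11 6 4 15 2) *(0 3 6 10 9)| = 12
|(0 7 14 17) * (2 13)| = 4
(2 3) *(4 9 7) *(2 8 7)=[0, 1, 3, 8, 9, 5, 6, 4, 7, 2]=(2 3 8 7 4 9)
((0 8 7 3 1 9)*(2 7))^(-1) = (0 9 1 3 7 2 8)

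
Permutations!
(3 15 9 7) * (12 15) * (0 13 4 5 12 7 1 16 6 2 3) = (0 13 4 5 12 15 9 1 16 6 2 3 7) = [13, 16, 3, 7, 5, 12, 2, 0, 8, 1, 10, 11, 15, 4, 14, 9, 6]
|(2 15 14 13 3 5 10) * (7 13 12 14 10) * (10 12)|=|(2 15 12 14 10)(3 5 7 13)|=20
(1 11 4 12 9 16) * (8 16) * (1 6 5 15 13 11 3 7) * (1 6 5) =(1 3 7 6)(4 12 9 8 16 5 15 13 11) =[0, 3, 2, 7, 12, 15, 1, 6, 16, 8, 10, 4, 9, 11, 14, 13, 5]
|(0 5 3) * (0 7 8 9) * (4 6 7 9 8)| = |(0 5 3 9)(4 6 7)| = 12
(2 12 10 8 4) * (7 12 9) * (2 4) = (2 9 7 12 10 8) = [0, 1, 9, 3, 4, 5, 6, 12, 2, 7, 8, 11, 10]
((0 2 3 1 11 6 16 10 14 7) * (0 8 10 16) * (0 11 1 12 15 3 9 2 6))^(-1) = (16)(0 11 6)(2 9)(3 15 12)(7 14 10 8)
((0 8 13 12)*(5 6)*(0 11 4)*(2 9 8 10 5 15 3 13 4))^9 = (0 2 3 10 9 13 5 8 12 6 4 11 15)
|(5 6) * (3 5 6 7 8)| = |(3 5 7 8)| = 4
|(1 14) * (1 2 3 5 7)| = 6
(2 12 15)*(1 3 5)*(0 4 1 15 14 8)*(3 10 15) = (0 4 1 10 15 2 12 14 8)(3 5) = [4, 10, 12, 5, 1, 3, 6, 7, 0, 9, 15, 11, 14, 13, 8, 2]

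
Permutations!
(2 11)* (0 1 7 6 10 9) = (0 1 7 6 10 9)(2 11) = [1, 7, 11, 3, 4, 5, 10, 6, 8, 0, 9, 2]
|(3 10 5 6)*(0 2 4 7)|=4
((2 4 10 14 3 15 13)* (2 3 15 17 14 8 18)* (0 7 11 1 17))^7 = (0 13 14 1 7 3 15 17 11)(2 10 18 4 8)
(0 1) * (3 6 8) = [1, 0, 2, 6, 4, 5, 8, 7, 3] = (0 1)(3 6 8)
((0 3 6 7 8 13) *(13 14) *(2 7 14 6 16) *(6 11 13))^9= (0 3 16 2 7 8 11 13)(6 14)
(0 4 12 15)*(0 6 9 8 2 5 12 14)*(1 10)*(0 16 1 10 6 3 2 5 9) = [4, 6, 9, 2, 14, 12, 0, 7, 5, 8, 10, 11, 15, 13, 16, 3, 1] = (0 4 14 16 1 6)(2 9 8 5 12 15 3)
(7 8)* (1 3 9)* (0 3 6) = (0 3 9 1 6)(7 8) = [3, 6, 2, 9, 4, 5, 0, 8, 7, 1]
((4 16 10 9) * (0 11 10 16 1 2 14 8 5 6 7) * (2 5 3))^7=(16)(0 6 1 9 11 7 5 4 10)(2 3 8 14)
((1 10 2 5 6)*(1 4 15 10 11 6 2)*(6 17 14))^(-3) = (1 4 17 10 6 11 15 14)(2 5)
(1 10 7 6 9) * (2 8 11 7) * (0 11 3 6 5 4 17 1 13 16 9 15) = (0 11 7 5 4 17 1 10 2 8 3 6 15)(9 13 16) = [11, 10, 8, 6, 17, 4, 15, 5, 3, 13, 2, 7, 12, 16, 14, 0, 9, 1]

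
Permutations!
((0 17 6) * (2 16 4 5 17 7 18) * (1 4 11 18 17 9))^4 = ((0 7 17 6)(1 4 5 9)(2 16 11 18))^4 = (18)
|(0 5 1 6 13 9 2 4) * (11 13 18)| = 10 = |(0 5 1 6 18 11 13 9 2 4)|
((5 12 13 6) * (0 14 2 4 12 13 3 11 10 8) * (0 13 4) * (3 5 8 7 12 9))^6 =(14)(3 4 12 10)(5 7 11 9)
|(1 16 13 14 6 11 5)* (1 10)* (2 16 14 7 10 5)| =9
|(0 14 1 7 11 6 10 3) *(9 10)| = |(0 14 1 7 11 6 9 10 3)| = 9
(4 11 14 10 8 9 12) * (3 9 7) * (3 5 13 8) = (3 9 12 4 11 14 10)(5 13 8 7) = [0, 1, 2, 9, 11, 13, 6, 5, 7, 12, 3, 14, 4, 8, 10]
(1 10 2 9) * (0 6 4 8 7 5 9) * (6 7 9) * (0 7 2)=(0 2 7 5 6 4 8 9 1 10)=[2, 10, 7, 3, 8, 6, 4, 5, 9, 1, 0]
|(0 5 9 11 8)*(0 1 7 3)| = 8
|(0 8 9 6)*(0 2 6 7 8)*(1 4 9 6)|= |(1 4 9 7 8 6 2)|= 7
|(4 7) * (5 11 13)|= |(4 7)(5 11 13)|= 6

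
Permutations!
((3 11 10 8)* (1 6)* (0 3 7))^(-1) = ((0 3 11 10 8 7)(1 6))^(-1) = (0 7 8 10 11 3)(1 6)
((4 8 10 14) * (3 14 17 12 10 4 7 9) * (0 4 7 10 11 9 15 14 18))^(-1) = (0 18 3 9 11 12 17 10 14 15 7 8 4)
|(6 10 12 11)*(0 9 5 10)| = |(0 9 5 10 12 11 6)| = 7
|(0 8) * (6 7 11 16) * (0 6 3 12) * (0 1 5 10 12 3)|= |(0 8 6 7 11 16)(1 5 10 12)|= 12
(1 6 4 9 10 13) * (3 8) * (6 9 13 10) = (1 9 6 4 13)(3 8) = [0, 9, 2, 8, 13, 5, 4, 7, 3, 6, 10, 11, 12, 1]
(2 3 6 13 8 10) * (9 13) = (2 3 6 9 13 8 10) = [0, 1, 3, 6, 4, 5, 9, 7, 10, 13, 2, 11, 12, 8]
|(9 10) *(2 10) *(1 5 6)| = 3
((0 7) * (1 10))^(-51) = (0 7)(1 10)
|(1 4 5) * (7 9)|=|(1 4 5)(7 9)|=6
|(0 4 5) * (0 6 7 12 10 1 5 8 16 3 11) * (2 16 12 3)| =|(0 4 8 12 10 1 5 6 7 3 11)(2 16)| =22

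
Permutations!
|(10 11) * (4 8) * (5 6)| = 2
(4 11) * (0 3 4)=[3, 1, 2, 4, 11, 5, 6, 7, 8, 9, 10, 0]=(0 3 4 11)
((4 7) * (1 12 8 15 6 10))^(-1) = ((1 12 8 15 6 10)(4 7))^(-1) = (1 10 6 15 8 12)(4 7)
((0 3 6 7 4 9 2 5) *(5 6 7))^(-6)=((0 3 7 4 9 2 6 5))^(-6)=(0 7 9 6)(2 5 3 4)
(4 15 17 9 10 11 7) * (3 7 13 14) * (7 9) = [0, 1, 2, 9, 15, 5, 6, 4, 8, 10, 11, 13, 12, 14, 3, 17, 16, 7] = (3 9 10 11 13 14)(4 15 17 7)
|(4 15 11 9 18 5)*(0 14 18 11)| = |(0 14 18 5 4 15)(9 11)| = 6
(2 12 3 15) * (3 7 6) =(2 12 7 6 3 15) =[0, 1, 12, 15, 4, 5, 3, 6, 8, 9, 10, 11, 7, 13, 14, 2]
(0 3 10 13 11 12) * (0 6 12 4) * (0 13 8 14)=(0 3 10 8 14)(4 13 11)(6 12)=[3, 1, 2, 10, 13, 5, 12, 7, 14, 9, 8, 4, 6, 11, 0]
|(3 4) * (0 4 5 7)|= |(0 4 3 5 7)|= 5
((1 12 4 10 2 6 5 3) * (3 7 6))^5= (1 3 2 10 4 12)(5 6 7)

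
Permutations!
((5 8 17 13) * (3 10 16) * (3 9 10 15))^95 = ((3 15)(5 8 17 13)(9 10 16))^95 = (3 15)(5 13 17 8)(9 16 10)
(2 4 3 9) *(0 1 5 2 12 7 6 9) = [1, 5, 4, 0, 3, 2, 9, 6, 8, 12, 10, 11, 7] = (0 1 5 2 4 3)(6 9 12 7)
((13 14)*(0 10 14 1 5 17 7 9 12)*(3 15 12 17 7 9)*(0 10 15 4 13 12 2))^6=(17)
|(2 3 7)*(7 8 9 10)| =6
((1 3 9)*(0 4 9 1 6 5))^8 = (0 6 4 5 9)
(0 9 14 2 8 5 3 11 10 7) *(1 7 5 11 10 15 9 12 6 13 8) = [12, 7, 1, 10, 4, 3, 13, 0, 11, 14, 5, 15, 6, 8, 2, 9] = (0 12 6 13 8 11 15 9 14 2 1 7)(3 10 5)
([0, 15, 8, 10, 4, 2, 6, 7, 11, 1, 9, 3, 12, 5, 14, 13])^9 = [0, 9, 5, 11, 4, 13, 6, 7, 2, 10, 3, 8, 12, 15, 14, 1]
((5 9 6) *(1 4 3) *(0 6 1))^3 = (0 9 3 5 4 6 1)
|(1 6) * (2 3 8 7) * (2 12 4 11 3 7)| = 14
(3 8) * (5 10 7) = (3 8)(5 10 7) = [0, 1, 2, 8, 4, 10, 6, 5, 3, 9, 7]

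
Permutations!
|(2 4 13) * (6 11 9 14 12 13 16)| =9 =|(2 4 16 6 11 9 14 12 13)|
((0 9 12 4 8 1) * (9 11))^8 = ((0 11 9 12 4 8 1))^8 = (0 11 9 12 4 8 1)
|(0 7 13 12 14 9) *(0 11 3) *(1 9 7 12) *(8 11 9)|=|(0 12 14 7 13 1 8 11 3)|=9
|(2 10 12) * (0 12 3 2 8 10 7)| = |(0 12 8 10 3 2 7)| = 7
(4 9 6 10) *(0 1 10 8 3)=(0 1 10 4 9 6 8 3)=[1, 10, 2, 0, 9, 5, 8, 7, 3, 6, 4]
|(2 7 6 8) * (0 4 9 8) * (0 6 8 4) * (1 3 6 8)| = |(1 3 6 8 2 7)(4 9)| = 6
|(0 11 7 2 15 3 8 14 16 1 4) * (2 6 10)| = 13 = |(0 11 7 6 10 2 15 3 8 14 16 1 4)|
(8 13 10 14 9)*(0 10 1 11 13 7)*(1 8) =(0 10 14 9 1 11 13 8 7) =[10, 11, 2, 3, 4, 5, 6, 0, 7, 1, 14, 13, 12, 8, 9]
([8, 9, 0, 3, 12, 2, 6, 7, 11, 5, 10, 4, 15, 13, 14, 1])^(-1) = [2, 15, 5, 3, 11, 9, 6, 7, 0, 1, 10, 8, 4, 13, 14, 12]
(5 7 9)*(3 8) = [0, 1, 2, 8, 4, 7, 6, 9, 3, 5] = (3 8)(5 7 9)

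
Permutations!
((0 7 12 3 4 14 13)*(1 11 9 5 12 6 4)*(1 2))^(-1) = (0 13 14 4 6 7)(1 2 3 12 5 9 11)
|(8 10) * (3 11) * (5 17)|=2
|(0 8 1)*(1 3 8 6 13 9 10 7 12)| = |(0 6 13 9 10 7 12 1)(3 8)| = 8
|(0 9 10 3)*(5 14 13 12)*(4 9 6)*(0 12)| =|(0 6 4 9 10 3 12 5 14 13)| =10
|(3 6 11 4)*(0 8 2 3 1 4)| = |(0 8 2 3 6 11)(1 4)| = 6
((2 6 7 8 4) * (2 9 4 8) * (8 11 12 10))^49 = (2 6 7)(4 9)(8 11 12 10)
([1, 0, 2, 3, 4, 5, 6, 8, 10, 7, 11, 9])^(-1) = [1, 0, 2, 3, 4, 5, 6, 9, 7, 11, 8, 10]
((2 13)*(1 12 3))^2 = ((1 12 3)(2 13))^2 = (13)(1 3 12)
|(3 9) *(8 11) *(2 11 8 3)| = 4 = |(2 11 3 9)|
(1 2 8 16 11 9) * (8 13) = (1 2 13 8 16 11 9) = [0, 2, 13, 3, 4, 5, 6, 7, 16, 1, 10, 9, 12, 8, 14, 15, 11]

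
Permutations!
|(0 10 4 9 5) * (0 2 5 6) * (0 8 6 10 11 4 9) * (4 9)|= 10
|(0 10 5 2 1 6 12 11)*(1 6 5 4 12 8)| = 5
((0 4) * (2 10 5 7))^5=(0 4)(2 10 5 7)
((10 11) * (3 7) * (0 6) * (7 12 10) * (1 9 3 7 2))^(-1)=((0 6)(1 9 3 12 10 11 2))^(-1)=(0 6)(1 2 11 10 12 3 9)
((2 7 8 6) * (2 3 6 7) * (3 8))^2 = (3 8)(6 7)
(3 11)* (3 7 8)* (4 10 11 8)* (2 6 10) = [0, 1, 6, 8, 2, 5, 10, 4, 3, 9, 11, 7] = (2 6 10 11 7 4)(3 8)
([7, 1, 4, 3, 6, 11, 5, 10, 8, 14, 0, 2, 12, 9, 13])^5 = (0 10 7)(9 13 14)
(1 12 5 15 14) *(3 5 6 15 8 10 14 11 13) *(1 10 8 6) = (1 12)(3 5 6 15 11 13)(10 14) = [0, 12, 2, 5, 4, 6, 15, 7, 8, 9, 14, 13, 1, 3, 10, 11]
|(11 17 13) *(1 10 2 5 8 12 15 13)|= 10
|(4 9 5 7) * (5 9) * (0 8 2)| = 3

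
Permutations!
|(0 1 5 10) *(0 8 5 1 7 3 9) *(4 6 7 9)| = 12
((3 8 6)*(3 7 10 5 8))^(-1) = ((5 8 6 7 10))^(-1) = (5 10 7 6 8)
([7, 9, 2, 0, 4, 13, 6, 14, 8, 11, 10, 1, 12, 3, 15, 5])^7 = [0, 9, 2, 3, 4, 5, 6, 7, 8, 11, 10, 1, 12, 13, 14, 15]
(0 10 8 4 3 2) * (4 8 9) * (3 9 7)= (0 10 7 3 2)(4 9)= [10, 1, 0, 2, 9, 5, 6, 3, 8, 4, 7]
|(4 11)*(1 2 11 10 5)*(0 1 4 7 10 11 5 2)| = 6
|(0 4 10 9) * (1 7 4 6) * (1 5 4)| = 6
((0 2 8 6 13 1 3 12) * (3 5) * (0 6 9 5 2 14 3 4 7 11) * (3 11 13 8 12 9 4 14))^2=(0 9 14)(1 12 8 7)(2 6 4 13)(3 5 11)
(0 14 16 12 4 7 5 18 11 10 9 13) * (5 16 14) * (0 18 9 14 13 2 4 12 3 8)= (0 5 9 2 4 7 16 3 8)(10 14 13 18 11)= [5, 1, 4, 8, 7, 9, 6, 16, 0, 2, 14, 10, 12, 18, 13, 15, 3, 17, 11]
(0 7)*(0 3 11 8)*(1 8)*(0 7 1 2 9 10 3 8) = (0 1)(2 9 10 3 11)(7 8) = [1, 0, 9, 11, 4, 5, 6, 8, 7, 10, 3, 2]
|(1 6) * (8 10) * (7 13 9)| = 6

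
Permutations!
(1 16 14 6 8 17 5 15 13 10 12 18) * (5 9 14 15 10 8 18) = [0, 16, 2, 3, 4, 10, 18, 7, 17, 14, 12, 11, 5, 8, 6, 13, 15, 9, 1] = (1 16 15 13 8 17 9 14 6 18)(5 10 12)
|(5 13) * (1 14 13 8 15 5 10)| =12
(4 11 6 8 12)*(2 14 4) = [0, 1, 14, 3, 11, 5, 8, 7, 12, 9, 10, 6, 2, 13, 4] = (2 14 4 11 6 8 12)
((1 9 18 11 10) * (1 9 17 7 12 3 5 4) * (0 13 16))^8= (18)(0 16 13)(1 17 7 12 3 5 4)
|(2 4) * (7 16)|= 2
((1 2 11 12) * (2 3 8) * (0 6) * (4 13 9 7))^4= (13)(1 11 8)(2 3 12)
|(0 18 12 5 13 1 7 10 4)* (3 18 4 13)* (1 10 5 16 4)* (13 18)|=|(0 1 7 5 3 13 10 18 12 16 4)|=11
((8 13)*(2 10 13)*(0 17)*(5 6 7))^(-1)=((0 17)(2 10 13 8)(5 6 7))^(-1)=(0 17)(2 8 13 10)(5 7 6)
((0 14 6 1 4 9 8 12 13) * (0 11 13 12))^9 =(0 6 4 8 14 1 9)(11 13)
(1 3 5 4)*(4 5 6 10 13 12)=(1 3 6 10 13 12 4)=[0, 3, 2, 6, 1, 5, 10, 7, 8, 9, 13, 11, 4, 12]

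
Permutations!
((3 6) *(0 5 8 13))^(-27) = (0 5 8 13)(3 6)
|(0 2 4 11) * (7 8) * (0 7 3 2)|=6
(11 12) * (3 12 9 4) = (3 12 11 9 4) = [0, 1, 2, 12, 3, 5, 6, 7, 8, 4, 10, 9, 11]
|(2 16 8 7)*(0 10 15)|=|(0 10 15)(2 16 8 7)|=12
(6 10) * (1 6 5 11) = (1 6 10 5 11) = [0, 6, 2, 3, 4, 11, 10, 7, 8, 9, 5, 1]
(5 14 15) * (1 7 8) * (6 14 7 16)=(1 16 6 14 15 5 7 8)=[0, 16, 2, 3, 4, 7, 14, 8, 1, 9, 10, 11, 12, 13, 15, 5, 6]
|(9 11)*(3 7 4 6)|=4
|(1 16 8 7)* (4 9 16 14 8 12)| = |(1 14 8 7)(4 9 16 12)| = 4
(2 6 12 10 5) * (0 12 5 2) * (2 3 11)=(0 12 10 3 11 2 6 5)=[12, 1, 6, 11, 4, 0, 5, 7, 8, 9, 3, 2, 10]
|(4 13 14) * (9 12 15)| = |(4 13 14)(9 12 15)| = 3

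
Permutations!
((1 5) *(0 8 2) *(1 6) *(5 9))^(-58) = (0 2 8)(1 5)(6 9)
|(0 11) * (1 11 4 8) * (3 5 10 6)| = 20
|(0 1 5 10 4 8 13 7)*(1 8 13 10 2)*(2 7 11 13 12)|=18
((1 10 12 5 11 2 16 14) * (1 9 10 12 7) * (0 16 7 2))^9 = (0 5 1 2 9 16 11 12 7 10 14)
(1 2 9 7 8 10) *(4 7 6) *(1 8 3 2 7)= (1 7 3 2 9 6 4)(8 10)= [0, 7, 9, 2, 1, 5, 4, 3, 10, 6, 8]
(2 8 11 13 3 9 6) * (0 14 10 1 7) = [14, 7, 8, 9, 4, 5, 2, 0, 11, 6, 1, 13, 12, 3, 10] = (0 14 10 1 7)(2 8 11 13 3 9 6)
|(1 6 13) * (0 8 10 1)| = |(0 8 10 1 6 13)| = 6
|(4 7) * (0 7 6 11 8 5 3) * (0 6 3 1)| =9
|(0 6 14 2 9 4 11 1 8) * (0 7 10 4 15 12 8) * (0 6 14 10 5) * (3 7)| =10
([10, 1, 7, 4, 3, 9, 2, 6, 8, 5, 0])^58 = [0, 1, 7, 3, 4, 5, 2, 6, 8, 9, 10]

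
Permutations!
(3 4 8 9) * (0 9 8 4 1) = (0 9 3 1) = [9, 0, 2, 1, 4, 5, 6, 7, 8, 3]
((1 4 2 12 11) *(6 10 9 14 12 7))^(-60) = ((1 4 2 7 6 10 9 14 12 11))^(-60) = (14)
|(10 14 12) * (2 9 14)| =5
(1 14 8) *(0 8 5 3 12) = [8, 14, 2, 12, 4, 3, 6, 7, 1, 9, 10, 11, 0, 13, 5] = (0 8 1 14 5 3 12)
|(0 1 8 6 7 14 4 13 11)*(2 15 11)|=11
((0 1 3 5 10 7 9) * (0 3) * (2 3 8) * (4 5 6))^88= (2 9 10 4 3 8 7 5 6)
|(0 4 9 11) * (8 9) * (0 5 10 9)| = 12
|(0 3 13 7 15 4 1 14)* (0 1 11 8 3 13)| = 8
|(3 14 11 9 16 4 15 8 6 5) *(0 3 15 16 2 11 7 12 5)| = 18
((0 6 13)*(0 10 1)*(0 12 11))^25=((0 6 13 10 1 12 11))^25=(0 1 6 12 13 11 10)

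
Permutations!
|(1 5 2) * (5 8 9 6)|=|(1 8 9 6 5 2)|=6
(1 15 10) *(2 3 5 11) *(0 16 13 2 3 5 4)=(0 16 13 2 5 11 3 4)(1 15 10)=[16, 15, 5, 4, 0, 11, 6, 7, 8, 9, 1, 3, 12, 2, 14, 10, 13]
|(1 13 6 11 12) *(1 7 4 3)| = |(1 13 6 11 12 7 4 3)| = 8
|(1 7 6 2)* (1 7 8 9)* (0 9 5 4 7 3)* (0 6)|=|(0 9 1 8 5 4 7)(2 3 6)|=21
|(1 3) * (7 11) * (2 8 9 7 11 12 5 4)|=14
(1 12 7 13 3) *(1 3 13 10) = (13)(1 12 7 10) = [0, 12, 2, 3, 4, 5, 6, 10, 8, 9, 1, 11, 7, 13]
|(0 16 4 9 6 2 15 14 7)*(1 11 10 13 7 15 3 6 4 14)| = 18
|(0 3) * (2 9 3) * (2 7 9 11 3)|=6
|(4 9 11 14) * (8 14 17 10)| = |(4 9 11 17 10 8 14)| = 7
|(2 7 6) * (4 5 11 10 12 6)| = 8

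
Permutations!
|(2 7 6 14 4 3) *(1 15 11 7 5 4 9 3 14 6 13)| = 30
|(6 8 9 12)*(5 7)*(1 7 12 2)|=|(1 7 5 12 6 8 9 2)|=8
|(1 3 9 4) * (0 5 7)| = 12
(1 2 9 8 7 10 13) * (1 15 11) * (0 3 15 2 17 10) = [3, 17, 9, 15, 4, 5, 6, 0, 7, 8, 13, 1, 12, 2, 14, 11, 16, 10] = (0 3 15 11 1 17 10 13 2 9 8 7)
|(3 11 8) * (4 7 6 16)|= 12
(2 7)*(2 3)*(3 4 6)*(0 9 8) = [9, 1, 7, 2, 6, 5, 3, 4, 0, 8] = (0 9 8)(2 7 4 6 3)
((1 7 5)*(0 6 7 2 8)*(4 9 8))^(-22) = ((0 6 7 5 1 2 4 9 8))^(-22) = (0 2 6 4 7 9 5 8 1)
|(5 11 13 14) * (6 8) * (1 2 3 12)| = 4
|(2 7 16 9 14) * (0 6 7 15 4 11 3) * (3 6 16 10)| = 12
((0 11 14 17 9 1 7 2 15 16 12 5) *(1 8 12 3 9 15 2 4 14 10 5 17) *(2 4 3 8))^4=((0 11 10 5)(1 7 3 9 2 4 14)(8 12 17 15 16))^4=(1 2 7 4 3 14 9)(8 16 15 17 12)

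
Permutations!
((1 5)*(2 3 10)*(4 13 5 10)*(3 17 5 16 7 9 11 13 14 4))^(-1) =((1 10 2 17 5)(4 14)(7 9 11 13 16))^(-1) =(1 5 17 2 10)(4 14)(7 16 13 11 9)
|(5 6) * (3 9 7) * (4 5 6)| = 6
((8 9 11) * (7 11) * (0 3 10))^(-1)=((0 3 10)(7 11 8 9))^(-1)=(0 10 3)(7 9 8 11)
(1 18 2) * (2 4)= [0, 18, 1, 3, 2, 5, 6, 7, 8, 9, 10, 11, 12, 13, 14, 15, 16, 17, 4]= (1 18 4 2)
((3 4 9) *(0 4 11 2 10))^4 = (0 11 4 2 9 10 3)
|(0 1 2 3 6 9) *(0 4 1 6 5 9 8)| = 6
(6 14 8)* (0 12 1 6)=[12, 6, 2, 3, 4, 5, 14, 7, 0, 9, 10, 11, 1, 13, 8]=(0 12 1 6 14 8)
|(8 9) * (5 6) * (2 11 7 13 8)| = 6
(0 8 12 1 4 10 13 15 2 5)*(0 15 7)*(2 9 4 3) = (0 8 12 1 3 2 5 15 9 4 10 13 7) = [8, 3, 5, 2, 10, 15, 6, 0, 12, 4, 13, 11, 1, 7, 14, 9]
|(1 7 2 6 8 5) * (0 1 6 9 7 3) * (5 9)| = |(0 1 3)(2 5 6 8 9 7)| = 6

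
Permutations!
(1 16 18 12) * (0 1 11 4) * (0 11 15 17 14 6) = [1, 16, 2, 3, 11, 5, 0, 7, 8, 9, 10, 4, 15, 13, 6, 17, 18, 14, 12] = (0 1 16 18 12 15 17 14 6)(4 11)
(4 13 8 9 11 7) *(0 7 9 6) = (0 7 4 13 8 6)(9 11) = [7, 1, 2, 3, 13, 5, 0, 4, 6, 11, 10, 9, 12, 8]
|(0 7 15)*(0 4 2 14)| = 6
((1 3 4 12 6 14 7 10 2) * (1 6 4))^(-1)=(1 3)(2 10 7 14 6)(4 12)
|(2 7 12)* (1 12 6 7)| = |(1 12 2)(6 7)| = 6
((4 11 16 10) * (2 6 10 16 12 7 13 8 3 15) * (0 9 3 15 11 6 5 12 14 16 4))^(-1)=((0 9 3 11 14 16 4 6 10)(2 5 12 7 13 8 15))^(-1)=(0 10 6 4 16 14 11 3 9)(2 15 8 13 7 12 5)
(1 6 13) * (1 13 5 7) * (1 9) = [0, 6, 2, 3, 4, 7, 5, 9, 8, 1, 10, 11, 12, 13] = (13)(1 6 5 7 9)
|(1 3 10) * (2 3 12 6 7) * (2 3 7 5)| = |(1 12 6 5 2 7 3 10)| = 8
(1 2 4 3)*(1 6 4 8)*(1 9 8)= (1 2)(3 6 4)(8 9)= [0, 2, 1, 6, 3, 5, 4, 7, 9, 8]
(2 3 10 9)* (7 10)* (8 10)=(2 3 7 8 10 9)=[0, 1, 3, 7, 4, 5, 6, 8, 10, 2, 9]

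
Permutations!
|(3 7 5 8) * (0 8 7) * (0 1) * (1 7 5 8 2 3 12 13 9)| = |(0 2 3 7 8 12 13 9 1)| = 9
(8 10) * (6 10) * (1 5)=[0, 5, 2, 3, 4, 1, 10, 7, 6, 9, 8]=(1 5)(6 10 8)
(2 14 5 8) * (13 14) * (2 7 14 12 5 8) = (2 13 12 5)(7 14 8) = [0, 1, 13, 3, 4, 2, 6, 14, 7, 9, 10, 11, 5, 12, 8]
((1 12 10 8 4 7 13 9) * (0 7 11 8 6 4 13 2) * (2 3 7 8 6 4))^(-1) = (0 2 6 11 4 10 12 1 9 13 8)(3 7)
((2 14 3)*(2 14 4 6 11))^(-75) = (2 4 6 11)(3 14)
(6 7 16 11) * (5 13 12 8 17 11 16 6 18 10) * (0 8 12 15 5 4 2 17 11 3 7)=(0 8 11 18 10 4 2 17 3 7 6)(5 13 15)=[8, 1, 17, 7, 2, 13, 0, 6, 11, 9, 4, 18, 12, 15, 14, 5, 16, 3, 10]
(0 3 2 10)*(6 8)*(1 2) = (0 3 1 2 10)(6 8) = [3, 2, 10, 1, 4, 5, 8, 7, 6, 9, 0]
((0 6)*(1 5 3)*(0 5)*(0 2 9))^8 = ((0 6 5 3 1 2 9))^8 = (0 6 5 3 1 2 9)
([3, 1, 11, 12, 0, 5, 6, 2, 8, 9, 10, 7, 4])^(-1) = [4, 1, 7, 0, 12, 5, 6, 11, 8, 9, 10, 2, 3]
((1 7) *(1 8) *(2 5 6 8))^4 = (1 6 2)(5 7 8)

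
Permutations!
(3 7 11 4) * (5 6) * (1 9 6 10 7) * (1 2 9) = [0, 1, 9, 2, 3, 10, 5, 11, 8, 6, 7, 4] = (2 9 6 5 10 7 11 4 3)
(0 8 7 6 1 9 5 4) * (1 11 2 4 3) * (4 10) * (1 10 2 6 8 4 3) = [4, 9, 2, 10, 0, 1, 11, 8, 7, 5, 3, 6] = (0 4)(1 9 5)(3 10)(6 11)(7 8)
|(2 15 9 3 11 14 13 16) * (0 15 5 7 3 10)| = |(0 15 9 10)(2 5 7 3 11 14 13 16)| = 8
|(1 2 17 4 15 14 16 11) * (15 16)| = |(1 2 17 4 16 11)(14 15)| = 6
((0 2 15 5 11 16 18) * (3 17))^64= ((0 2 15 5 11 16 18)(3 17))^64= (0 2 15 5 11 16 18)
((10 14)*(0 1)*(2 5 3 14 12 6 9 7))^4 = ((0 1)(2 5 3 14 10 12 6 9 7))^4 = (2 10 7 14 9 3 6 5 12)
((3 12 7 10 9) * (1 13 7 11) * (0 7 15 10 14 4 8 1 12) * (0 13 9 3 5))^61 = (0 1 14 5 8 7 9 4)(3 13 15 10)(11 12)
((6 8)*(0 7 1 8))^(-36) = ((0 7 1 8 6))^(-36) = (0 6 8 1 7)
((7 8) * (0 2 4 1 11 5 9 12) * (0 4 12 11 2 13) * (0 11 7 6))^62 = (0 8 9 11)(1 12)(2 4)(5 13 6 7)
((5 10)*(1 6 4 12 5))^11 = (1 10 5 12 4 6)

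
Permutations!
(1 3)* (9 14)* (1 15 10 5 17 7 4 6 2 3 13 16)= (1 13 16)(2 3 15 10 5 17 7 4 6)(9 14)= [0, 13, 3, 15, 6, 17, 2, 4, 8, 14, 5, 11, 12, 16, 9, 10, 1, 7]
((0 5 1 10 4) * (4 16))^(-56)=(0 16 1)(4 10 5)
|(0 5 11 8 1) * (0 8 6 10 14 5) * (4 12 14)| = |(1 8)(4 12 14 5 11 6 10)| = 14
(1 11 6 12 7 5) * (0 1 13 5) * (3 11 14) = (0 1 14 3 11 6 12 7)(5 13) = [1, 14, 2, 11, 4, 13, 12, 0, 8, 9, 10, 6, 7, 5, 3]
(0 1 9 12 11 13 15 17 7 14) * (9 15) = (0 1 15 17 7 14)(9 12 11 13) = [1, 15, 2, 3, 4, 5, 6, 14, 8, 12, 10, 13, 11, 9, 0, 17, 16, 7]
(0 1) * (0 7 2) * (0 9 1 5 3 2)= (0 5 3 2 9 1 7)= [5, 7, 9, 2, 4, 3, 6, 0, 8, 1]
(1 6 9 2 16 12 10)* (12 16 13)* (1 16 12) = (1 6 9 2 13)(10 16 12) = [0, 6, 13, 3, 4, 5, 9, 7, 8, 2, 16, 11, 10, 1, 14, 15, 12]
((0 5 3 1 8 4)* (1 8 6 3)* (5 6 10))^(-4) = (0 6 3 8 4)(1 5 10)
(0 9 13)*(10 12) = [9, 1, 2, 3, 4, 5, 6, 7, 8, 13, 12, 11, 10, 0] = (0 9 13)(10 12)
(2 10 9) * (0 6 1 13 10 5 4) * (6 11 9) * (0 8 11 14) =(0 14)(1 13 10 6)(2 5 4 8 11 9) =[14, 13, 5, 3, 8, 4, 1, 7, 11, 2, 6, 9, 12, 10, 0]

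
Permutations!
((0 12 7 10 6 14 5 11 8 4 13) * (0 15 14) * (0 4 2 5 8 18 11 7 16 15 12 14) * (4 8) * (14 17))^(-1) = (0 15 16 12 13 4 14 17)(2 8 6 10 7 5)(11 18)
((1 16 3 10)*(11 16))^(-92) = ((1 11 16 3 10))^(-92) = (1 3 11 10 16)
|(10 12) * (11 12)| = |(10 11 12)| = 3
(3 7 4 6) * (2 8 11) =(2 8 11)(3 7 4 6) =[0, 1, 8, 7, 6, 5, 3, 4, 11, 9, 10, 2]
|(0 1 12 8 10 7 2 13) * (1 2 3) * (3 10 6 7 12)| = |(0 2 13)(1 3)(6 7 10 12 8)| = 30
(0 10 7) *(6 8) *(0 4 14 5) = (0 10 7 4 14 5)(6 8) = [10, 1, 2, 3, 14, 0, 8, 4, 6, 9, 7, 11, 12, 13, 5]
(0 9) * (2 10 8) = (0 9)(2 10 8) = [9, 1, 10, 3, 4, 5, 6, 7, 2, 0, 8]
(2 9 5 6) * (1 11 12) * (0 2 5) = (0 2 9)(1 11 12)(5 6) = [2, 11, 9, 3, 4, 6, 5, 7, 8, 0, 10, 12, 1]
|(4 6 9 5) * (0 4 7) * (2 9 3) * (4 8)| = |(0 8 4 6 3 2 9 5 7)| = 9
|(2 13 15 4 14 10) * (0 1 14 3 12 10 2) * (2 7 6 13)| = |(0 1 14 7 6 13 15 4 3 12 10)| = 11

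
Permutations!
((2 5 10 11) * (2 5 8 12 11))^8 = ((2 8 12 11 5 10))^8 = (2 12 5)(8 11 10)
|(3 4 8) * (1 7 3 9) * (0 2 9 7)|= |(0 2 9 1)(3 4 8 7)|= 4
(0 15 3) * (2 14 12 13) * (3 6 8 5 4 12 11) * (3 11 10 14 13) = (0 15 6 8 5 4 12 3)(2 13)(10 14) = [15, 1, 13, 0, 12, 4, 8, 7, 5, 9, 14, 11, 3, 2, 10, 6]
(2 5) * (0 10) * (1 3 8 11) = (0 10)(1 3 8 11)(2 5) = [10, 3, 5, 8, 4, 2, 6, 7, 11, 9, 0, 1]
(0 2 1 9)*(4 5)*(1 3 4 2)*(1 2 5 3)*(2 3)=[3, 9, 1, 4, 2, 5, 6, 7, 8, 0]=(0 3 4 2 1 9)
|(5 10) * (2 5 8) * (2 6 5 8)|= |(2 8 6 5 10)|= 5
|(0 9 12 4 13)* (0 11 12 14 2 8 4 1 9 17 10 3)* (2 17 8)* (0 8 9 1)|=11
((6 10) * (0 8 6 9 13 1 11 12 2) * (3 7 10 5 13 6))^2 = ((0 8 3 7 10 9 6 5 13 1 11 12 2))^2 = (0 3 10 6 13 11 2 8 7 9 5 1 12)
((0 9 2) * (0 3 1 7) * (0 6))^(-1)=((0 9 2 3 1 7 6))^(-1)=(0 6 7 1 3 2 9)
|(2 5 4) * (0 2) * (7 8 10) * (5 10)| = 7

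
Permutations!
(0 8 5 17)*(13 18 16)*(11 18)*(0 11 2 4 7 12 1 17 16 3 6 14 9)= [8, 17, 4, 6, 7, 16, 14, 12, 5, 0, 10, 18, 1, 2, 9, 15, 13, 11, 3]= (0 8 5 16 13 2 4 7 12 1 17 11 18 3 6 14 9)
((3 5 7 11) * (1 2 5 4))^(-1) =((1 2 5 7 11 3 4))^(-1) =(1 4 3 11 7 5 2)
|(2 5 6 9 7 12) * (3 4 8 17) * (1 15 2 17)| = 12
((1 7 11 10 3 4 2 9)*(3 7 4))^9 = ((1 4 2 9)(7 11 10))^9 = (11)(1 4 2 9)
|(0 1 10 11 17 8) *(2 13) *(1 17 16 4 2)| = 21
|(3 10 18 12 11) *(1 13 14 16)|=|(1 13 14 16)(3 10 18 12 11)|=20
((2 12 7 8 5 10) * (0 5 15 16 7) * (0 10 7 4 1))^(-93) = (0 8 4 5 15 1 7 16)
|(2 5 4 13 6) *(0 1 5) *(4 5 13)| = |(0 1 13 6 2)| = 5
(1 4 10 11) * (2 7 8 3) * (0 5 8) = [5, 4, 7, 2, 10, 8, 6, 0, 3, 9, 11, 1] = (0 5 8 3 2 7)(1 4 10 11)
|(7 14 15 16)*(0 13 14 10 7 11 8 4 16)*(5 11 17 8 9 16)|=28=|(0 13 14 15)(4 5 11 9 16 17 8)(7 10)|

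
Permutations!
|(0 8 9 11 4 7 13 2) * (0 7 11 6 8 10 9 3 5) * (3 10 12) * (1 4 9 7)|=20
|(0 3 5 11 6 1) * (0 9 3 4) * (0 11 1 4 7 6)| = |(0 7 6 4 11)(1 9 3 5)| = 20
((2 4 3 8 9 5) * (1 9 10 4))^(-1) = (1 2 5 9)(3 4 10 8)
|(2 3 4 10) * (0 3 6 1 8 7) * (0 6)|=20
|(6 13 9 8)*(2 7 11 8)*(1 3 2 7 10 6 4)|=|(1 3 2 10 6 13 9 7 11 8 4)|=11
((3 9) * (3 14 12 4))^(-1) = (3 4 12 14 9)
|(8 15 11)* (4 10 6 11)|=|(4 10 6 11 8 15)|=6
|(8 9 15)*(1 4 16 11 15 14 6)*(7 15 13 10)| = |(1 4 16 11 13 10 7 15 8 9 14 6)| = 12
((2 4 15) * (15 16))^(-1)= (2 15 16 4)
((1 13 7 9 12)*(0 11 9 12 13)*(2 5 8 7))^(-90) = ((0 11 9 13 2 5 8 7 12 1))^(-90) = (13)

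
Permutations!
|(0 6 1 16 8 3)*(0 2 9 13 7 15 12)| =12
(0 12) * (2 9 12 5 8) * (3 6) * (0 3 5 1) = (0 1)(2 9 12 3 6 5 8) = [1, 0, 9, 6, 4, 8, 5, 7, 2, 12, 10, 11, 3]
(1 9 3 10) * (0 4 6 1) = (0 4 6 1 9 3 10) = [4, 9, 2, 10, 6, 5, 1, 7, 8, 3, 0]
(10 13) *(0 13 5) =(0 13 10 5) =[13, 1, 2, 3, 4, 0, 6, 7, 8, 9, 5, 11, 12, 10]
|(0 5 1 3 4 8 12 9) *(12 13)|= |(0 5 1 3 4 8 13 12 9)|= 9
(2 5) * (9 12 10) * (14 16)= [0, 1, 5, 3, 4, 2, 6, 7, 8, 12, 9, 11, 10, 13, 16, 15, 14]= (2 5)(9 12 10)(14 16)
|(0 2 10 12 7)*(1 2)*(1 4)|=|(0 4 1 2 10 12 7)|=7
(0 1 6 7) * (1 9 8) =(0 9 8 1 6 7) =[9, 6, 2, 3, 4, 5, 7, 0, 1, 8]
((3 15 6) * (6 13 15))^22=((3 6)(13 15))^22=(15)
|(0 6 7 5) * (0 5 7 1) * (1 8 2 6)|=6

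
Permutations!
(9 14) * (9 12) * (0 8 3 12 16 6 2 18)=(0 8 3 12 9 14 16 6 2 18)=[8, 1, 18, 12, 4, 5, 2, 7, 3, 14, 10, 11, 9, 13, 16, 15, 6, 17, 0]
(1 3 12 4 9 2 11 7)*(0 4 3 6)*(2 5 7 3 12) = (12)(0 4 9 5 7 1 6)(2 11 3) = [4, 6, 11, 2, 9, 7, 0, 1, 8, 5, 10, 3, 12]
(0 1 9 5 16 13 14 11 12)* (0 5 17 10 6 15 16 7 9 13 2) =(0 1 13 14 11 12 5 7 9 17 10 6 15 16 2) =[1, 13, 0, 3, 4, 7, 15, 9, 8, 17, 6, 12, 5, 14, 11, 16, 2, 10]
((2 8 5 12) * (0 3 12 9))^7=((0 3 12 2 8 5 9))^7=(12)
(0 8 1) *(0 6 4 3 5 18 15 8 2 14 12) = (0 2 14 12)(1 6 4 3 5 18 15 8) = [2, 6, 14, 5, 3, 18, 4, 7, 1, 9, 10, 11, 0, 13, 12, 8, 16, 17, 15]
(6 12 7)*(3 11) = (3 11)(6 12 7) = [0, 1, 2, 11, 4, 5, 12, 6, 8, 9, 10, 3, 7]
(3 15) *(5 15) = (3 5 15) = [0, 1, 2, 5, 4, 15, 6, 7, 8, 9, 10, 11, 12, 13, 14, 3]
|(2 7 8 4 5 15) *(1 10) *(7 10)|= |(1 7 8 4 5 15 2 10)|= 8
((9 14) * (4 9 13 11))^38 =((4 9 14 13 11))^38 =(4 13 9 11 14)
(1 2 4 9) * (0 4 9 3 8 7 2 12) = (0 4 3 8 7 2 9 1 12) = [4, 12, 9, 8, 3, 5, 6, 2, 7, 1, 10, 11, 0]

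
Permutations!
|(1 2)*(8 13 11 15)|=4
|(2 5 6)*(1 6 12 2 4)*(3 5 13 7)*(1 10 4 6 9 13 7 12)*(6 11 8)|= |(1 9 13 12 2 7 3 5)(4 10)(6 11 8)|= 24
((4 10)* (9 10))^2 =((4 9 10))^2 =(4 10 9)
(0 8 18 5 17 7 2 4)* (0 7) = (0 8 18 5 17)(2 4 7) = [8, 1, 4, 3, 7, 17, 6, 2, 18, 9, 10, 11, 12, 13, 14, 15, 16, 0, 5]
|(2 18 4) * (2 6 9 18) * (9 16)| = 5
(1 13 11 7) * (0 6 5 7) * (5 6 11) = (0 11)(1 13 5 7) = [11, 13, 2, 3, 4, 7, 6, 1, 8, 9, 10, 0, 12, 5]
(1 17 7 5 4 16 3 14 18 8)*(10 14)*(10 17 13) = (1 13 10 14 18 8)(3 17 7 5 4 16) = [0, 13, 2, 17, 16, 4, 6, 5, 1, 9, 14, 11, 12, 10, 18, 15, 3, 7, 8]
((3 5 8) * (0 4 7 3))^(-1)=((0 4 7 3 5 8))^(-1)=(0 8 5 3 7 4)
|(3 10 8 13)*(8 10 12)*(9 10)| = |(3 12 8 13)(9 10)| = 4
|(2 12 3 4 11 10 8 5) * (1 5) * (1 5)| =|(2 12 3 4 11 10 8 5)| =8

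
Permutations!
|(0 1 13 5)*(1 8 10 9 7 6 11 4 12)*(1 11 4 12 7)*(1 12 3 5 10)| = 30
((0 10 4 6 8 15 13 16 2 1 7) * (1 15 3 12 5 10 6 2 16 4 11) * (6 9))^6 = ((16)(0 9 6 8 3 12 5 10 11 1 7)(2 15 13 4))^6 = (16)(0 5 9 10 6 11 8 1 3 7 12)(2 13)(4 15)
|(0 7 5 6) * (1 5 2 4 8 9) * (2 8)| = 14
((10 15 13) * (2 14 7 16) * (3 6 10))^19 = (2 16 7 14)(3 13 15 10 6)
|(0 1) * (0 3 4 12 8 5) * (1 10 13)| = |(0 10 13 1 3 4 12 8 5)| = 9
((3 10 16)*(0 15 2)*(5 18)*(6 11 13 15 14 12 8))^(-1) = (0 2 15 13 11 6 8 12 14)(3 16 10)(5 18)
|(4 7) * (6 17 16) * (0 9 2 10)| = 12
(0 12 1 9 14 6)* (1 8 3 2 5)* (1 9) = (0 12 8 3 2 5 9 14 6) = [12, 1, 5, 2, 4, 9, 0, 7, 3, 14, 10, 11, 8, 13, 6]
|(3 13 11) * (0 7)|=6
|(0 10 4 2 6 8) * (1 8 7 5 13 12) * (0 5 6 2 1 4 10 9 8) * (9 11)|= 18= |(0 11 9 8 5 13 12 4 1)(6 7)|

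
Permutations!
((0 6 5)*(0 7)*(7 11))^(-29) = ((0 6 5 11 7))^(-29) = (0 6 5 11 7)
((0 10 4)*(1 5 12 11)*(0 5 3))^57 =(0 10 4 5 12 11 1 3)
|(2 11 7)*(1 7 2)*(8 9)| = |(1 7)(2 11)(8 9)| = 2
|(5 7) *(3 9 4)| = 6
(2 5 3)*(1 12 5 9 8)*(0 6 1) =[6, 12, 9, 2, 4, 3, 1, 7, 0, 8, 10, 11, 5] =(0 6 1 12 5 3 2 9 8)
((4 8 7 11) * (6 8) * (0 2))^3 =((0 2)(4 6 8 7 11))^3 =(0 2)(4 7 6 11 8)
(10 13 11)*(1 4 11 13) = (13)(1 4 11 10) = [0, 4, 2, 3, 11, 5, 6, 7, 8, 9, 1, 10, 12, 13]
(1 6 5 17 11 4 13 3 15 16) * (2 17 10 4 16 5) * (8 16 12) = (1 6 2 17 11 12 8 16)(3 15 5 10 4 13) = [0, 6, 17, 15, 13, 10, 2, 7, 16, 9, 4, 12, 8, 3, 14, 5, 1, 11]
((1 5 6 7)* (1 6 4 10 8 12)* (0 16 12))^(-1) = (0 8 10 4 5 1 12 16)(6 7)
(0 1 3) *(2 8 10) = (0 1 3)(2 8 10) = [1, 3, 8, 0, 4, 5, 6, 7, 10, 9, 2]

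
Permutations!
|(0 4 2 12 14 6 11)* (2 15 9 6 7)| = 12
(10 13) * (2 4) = [0, 1, 4, 3, 2, 5, 6, 7, 8, 9, 13, 11, 12, 10] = (2 4)(10 13)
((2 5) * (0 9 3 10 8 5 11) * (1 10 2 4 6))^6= ((0 9 3 2 11)(1 10 8 5 4 6))^6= (0 9 3 2 11)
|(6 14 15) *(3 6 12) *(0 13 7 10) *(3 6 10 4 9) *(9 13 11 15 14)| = |(0 11 15 12 6 9 3 10)(4 13 7)| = 24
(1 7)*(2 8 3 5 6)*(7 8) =(1 8 3 5 6 2 7) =[0, 8, 7, 5, 4, 6, 2, 1, 3]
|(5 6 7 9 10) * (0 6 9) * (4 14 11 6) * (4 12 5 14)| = 9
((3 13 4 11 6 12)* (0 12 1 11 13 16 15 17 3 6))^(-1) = (0 11 1 6 12)(3 17 15 16)(4 13)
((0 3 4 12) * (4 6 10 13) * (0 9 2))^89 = (0 2 9 12 4 13 10 6 3)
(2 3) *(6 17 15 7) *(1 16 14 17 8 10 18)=(1 16 14 17 15 7 6 8 10 18)(2 3)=[0, 16, 3, 2, 4, 5, 8, 6, 10, 9, 18, 11, 12, 13, 17, 7, 14, 15, 1]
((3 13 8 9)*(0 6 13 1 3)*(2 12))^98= (0 8 6 9 13)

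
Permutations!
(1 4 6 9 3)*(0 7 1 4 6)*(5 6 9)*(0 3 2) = (0 7 1 9 2)(3 4)(5 6) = [7, 9, 0, 4, 3, 6, 5, 1, 8, 2]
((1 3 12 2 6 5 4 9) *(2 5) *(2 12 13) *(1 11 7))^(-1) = ((1 3 13 2 6 12 5 4 9 11 7))^(-1) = (1 7 11 9 4 5 12 6 2 13 3)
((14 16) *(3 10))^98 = ((3 10)(14 16))^98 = (16)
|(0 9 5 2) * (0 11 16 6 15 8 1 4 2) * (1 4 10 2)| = 9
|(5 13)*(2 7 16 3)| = 4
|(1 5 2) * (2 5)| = |(5)(1 2)| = 2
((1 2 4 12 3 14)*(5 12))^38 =((1 2 4 5 12 3 14))^38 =(1 5 14 4 3 2 12)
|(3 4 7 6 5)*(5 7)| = 6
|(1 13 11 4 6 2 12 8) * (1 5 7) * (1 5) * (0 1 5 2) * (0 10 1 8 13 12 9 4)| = |(0 8 5 7 2 9 4 6 10 1 12 13 11)| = 13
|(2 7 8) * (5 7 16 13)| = |(2 16 13 5 7 8)| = 6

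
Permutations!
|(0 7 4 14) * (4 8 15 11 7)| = 12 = |(0 4 14)(7 8 15 11)|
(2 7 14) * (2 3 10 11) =[0, 1, 7, 10, 4, 5, 6, 14, 8, 9, 11, 2, 12, 13, 3] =(2 7 14 3 10 11)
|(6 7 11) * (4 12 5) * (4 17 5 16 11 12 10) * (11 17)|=|(4 10)(5 11 6 7 12 16 17)|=14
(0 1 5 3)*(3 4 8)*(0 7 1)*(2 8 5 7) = (1 7)(2 8 3)(4 5) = [0, 7, 8, 2, 5, 4, 6, 1, 3]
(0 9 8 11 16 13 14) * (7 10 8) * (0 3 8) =(0 9 7 10)(3 8 11 16 13 14) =[9, 1, 2, 8, 4, 5, 6, 10, 11, 7, 0, 16, 12, 14, 3, 15, 13]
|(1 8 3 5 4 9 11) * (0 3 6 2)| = |(0 3 5 4 9 11 1 8 6 2)| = 10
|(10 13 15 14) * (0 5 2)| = |(0 5 2)(10 13 15 14)| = 12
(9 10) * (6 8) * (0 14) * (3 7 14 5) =(0 5 3 7 14)(6 8)(9 10) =[5, 1, 2, 7, 4, 3, 8, 14, 6, 10, 9, 11, 12, 13, 0]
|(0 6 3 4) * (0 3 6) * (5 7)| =2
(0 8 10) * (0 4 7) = (0 8 10 4 7) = [8, 1, 2, 3, 7, 5, 6, 0, 10, 9, 4]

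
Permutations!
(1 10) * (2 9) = (1 10)(2 9) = [0, 10, 9, 3, 4, 5, 6, 7, 8, 2, 1]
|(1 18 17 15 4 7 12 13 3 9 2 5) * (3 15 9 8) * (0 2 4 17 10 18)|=28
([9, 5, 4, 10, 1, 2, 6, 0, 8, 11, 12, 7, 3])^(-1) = [7, 4, 5, 12, 2, 1, 6, 11, 8, 0, 3, 9, 10]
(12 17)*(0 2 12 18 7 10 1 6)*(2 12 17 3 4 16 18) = (0 12 3 4 16 18 7 10 1 6)(2 17) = [12, 6, 17, 4, 16, 5, 0, 10, 8, 9, 1, 11, 3, 13, 14, 15, 18, 2, 7]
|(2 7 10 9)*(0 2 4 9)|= 4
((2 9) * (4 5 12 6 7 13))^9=((2 9)(4 5 12 6 7 13))^9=(2 9)(4 6)(5 7)(12 13)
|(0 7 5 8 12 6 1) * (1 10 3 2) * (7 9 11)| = |(0 9 11 7 5 8 12 6 10 3 2 1)| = 12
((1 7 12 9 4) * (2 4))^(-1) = ((1 7 12 9 2 4))^(-1) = (1 4 2 9 12 7)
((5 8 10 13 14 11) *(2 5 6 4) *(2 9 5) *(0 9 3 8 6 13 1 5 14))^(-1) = (0 13 11 14 9)(1 10 8 3 4 6 5) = ((0 9 14 11 13)(1 5 6 4 3 8 10))^(-1)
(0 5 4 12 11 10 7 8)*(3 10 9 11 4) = [5, 1, 2, 10, 12, 3, 6, 8, 0, 11, 7, 9, 4] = (0 5 3 10 7 8)(4 12)(9 11)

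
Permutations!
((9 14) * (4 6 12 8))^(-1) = ((4 6 12 8)(9 14))^(-1) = (4 8 12 6)(9 14)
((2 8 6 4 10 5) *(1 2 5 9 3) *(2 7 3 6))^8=((1 7 3)(2 8)(4 10 9 6))^8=(10)(1 3 7)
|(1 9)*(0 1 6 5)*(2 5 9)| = 4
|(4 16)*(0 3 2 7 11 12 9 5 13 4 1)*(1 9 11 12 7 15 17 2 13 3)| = 6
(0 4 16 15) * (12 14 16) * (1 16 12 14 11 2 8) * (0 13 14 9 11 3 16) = (0 4 9 11 2 8 1)(3 16 15 13 14 12) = [4, 0, 8, 16, 9, 5, 6, 7, 1, 11, 10, 2, 3, 14, 12, 13, 15]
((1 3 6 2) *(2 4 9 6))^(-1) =(1 2 3)(4 6 9)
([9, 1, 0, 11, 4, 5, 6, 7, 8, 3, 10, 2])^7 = [3, 1, 9, 2, 4, 5, 6, 7, 8, 11, 10, 0]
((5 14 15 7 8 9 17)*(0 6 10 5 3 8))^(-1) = ((0 6 10 5 14 15 7)(3 8 9 17))^(-1) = (0 7 15 14 5 10 6)(3 17 9 8)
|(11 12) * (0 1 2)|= |(0 1 2)(11 12)|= 6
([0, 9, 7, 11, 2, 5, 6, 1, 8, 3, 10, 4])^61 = (1 2 11 9 7 4 3)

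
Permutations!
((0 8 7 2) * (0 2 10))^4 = ((0 8 7 10))^4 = (10)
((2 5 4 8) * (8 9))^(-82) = (2 9 5 8 4)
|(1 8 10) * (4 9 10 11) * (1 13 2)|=|(1 8 11 4 9 10 13 2)|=8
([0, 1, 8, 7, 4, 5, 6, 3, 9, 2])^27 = [0, 1, 2, 7, 4, 5, 6, 3, 8, 9]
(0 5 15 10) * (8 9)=(0 5 15 10)(8 9)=[5, 1, 2, 3, 4, 15, 6, 7, 9, 8, 0, 11, 12, 13, 14, 10]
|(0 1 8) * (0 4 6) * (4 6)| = 4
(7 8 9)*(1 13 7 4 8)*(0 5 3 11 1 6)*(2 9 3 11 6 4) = [5, 13, 9, 6, 8, 11, 0, 4, 3, 2, 10, 1, 12, 7] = (0 5 11 1 13 7 4 8 3 6)(2 9)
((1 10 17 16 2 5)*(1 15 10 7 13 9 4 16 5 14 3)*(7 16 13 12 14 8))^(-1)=(1 3 14 12 7 8 2 16)(4 9 13)(5 17 10 15)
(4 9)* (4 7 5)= [0, 1, 2, 3, 9, 4, 6, 5, 8, 7]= (4 9 7 5)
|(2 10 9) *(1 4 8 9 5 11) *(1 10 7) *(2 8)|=|(1 4 2 7)(5 11 10)(8 9)|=12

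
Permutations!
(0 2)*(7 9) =(0 2)(7 9) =[2, 1, 0, 3, 4, 5, 6, 9, 8, 7]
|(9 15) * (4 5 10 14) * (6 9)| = |(4 5 10 14)(6 9 15)| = 12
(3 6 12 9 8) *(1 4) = (1 4)(3 6 12 9 8) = [0, 4, 2, 6, 1, 5, 12, 7, 3, 8, 10, 11, 9]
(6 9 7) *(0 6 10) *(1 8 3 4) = (0 6 9 7 10)(1 8 3 4) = [6, 8, 2, 4, 1, 5, 9, 10, 3, 7, 0]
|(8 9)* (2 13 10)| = 6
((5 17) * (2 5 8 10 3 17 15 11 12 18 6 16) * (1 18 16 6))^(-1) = (1 18)(2 16 12 11 15 5)(3 10 8 17)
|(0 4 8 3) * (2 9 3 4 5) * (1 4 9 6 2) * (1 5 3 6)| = |(0 3)(1 4 8 9 6 2)| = 6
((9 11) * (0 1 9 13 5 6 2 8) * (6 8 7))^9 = (0 9 13 8 1 11 5)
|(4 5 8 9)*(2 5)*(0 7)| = 10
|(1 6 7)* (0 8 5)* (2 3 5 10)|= |(0 8 10 2 3 5)(1 6 7)|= 6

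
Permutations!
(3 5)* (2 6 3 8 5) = (2 6 3)(5 8) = [0, 1, 6, 2, 4, 8, 3, 7, 5]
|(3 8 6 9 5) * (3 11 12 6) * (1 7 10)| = 30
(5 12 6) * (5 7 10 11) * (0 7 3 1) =(0 7 10 11 5 12 6 3 1) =[7, 0, 2, 1, 4, 12, 3, 10, 8, 9, 11, 5, 6]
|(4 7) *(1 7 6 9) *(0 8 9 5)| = |(0 8 9 1 7 4 6 5)| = 8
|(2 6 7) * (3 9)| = |(2 6 7)(3 9)| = 6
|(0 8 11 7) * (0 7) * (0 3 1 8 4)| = 4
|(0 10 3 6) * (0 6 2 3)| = |(0 10)(2 3)| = 2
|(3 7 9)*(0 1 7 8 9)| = |(0 1 7)(3 8 9)| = 3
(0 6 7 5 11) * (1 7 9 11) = (0 6 9 11)(1 7 5) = [6, 7, 2, 3, 4, 1, 9, 5, 8, 11, 10, 0]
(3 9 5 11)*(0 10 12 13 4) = (0 10 12 13 4)(3 9 5 11) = [10, 1, 2, 9, 0, 11, 6, 7, 8, 5, 12, 3, 13, 4]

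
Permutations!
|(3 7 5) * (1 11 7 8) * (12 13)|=|(1 11 7 5 3 8)(12 13)|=6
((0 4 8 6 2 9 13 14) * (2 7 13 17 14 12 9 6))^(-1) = (0 14 17 9 12 13 7 6 2 8 4)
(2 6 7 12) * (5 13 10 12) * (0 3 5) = (0 3 5 13 10 12 2 6 7) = [3, 1, 6, 5, 4, 13, 7, 0, 8, 9, 12, 11, 2, 10]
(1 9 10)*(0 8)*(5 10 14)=(0 8)(1 9 14 5 10)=[8, 9, 2, 3, 4, 10, 6, 7, 0, 14, 1, 11, 12, 13, 5]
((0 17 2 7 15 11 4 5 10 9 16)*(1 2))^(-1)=(0 16 9 10 5 4 11 15 7 2 1 17)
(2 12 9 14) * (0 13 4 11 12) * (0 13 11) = (0 11 12 9 14 2 13 4) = [11, 1, 13, 3, 0, 5, 6, 7, 8, 14, 10, 12, 9, 4, 2]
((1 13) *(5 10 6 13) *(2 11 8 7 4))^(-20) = (13)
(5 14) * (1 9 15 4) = [0, 9, 2, 3, 1, 14, 6, 7, 8, 15, 10, 11, 12, 13, 5, 4] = (1 9 15 4)(5 14)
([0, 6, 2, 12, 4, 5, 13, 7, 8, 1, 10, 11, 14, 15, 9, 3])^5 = [0, 12, 2, 6, 4, 5, 14, 7, 8, 3, 10, 11, 13, 9, 15, 1]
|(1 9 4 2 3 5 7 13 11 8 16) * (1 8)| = 18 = |(1 9 4 2 3 5 7 13 11)(8 16)|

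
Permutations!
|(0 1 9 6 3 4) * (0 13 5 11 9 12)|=21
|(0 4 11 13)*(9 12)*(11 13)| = |(0 4 13)(9 12)| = 6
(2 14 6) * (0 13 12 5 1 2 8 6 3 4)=[13, 2, 14, 4, 0, 1, 8, 7, 6, 9, 10, 11, 5, 12, 3]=(0 13 12 5 1 2 14 3 4)(6 8)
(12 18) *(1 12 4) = [0, 12, 2, 3, 1, 5, 6, 7, 8, 9, 10, 11, 18, 13, 14, 15, 16, 17, 4] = (1 12 18 4)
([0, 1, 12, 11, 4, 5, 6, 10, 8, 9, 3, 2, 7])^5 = (2 11 3 10 7 12)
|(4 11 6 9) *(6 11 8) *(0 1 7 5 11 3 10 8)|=11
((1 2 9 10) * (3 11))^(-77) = (1 10 9 2)(3 11) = ((1 2 9 10)(3 11))^(-77)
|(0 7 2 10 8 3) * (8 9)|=7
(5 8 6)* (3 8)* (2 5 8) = (2 5 3)(6 8) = [0, 1, 5, 2, 4, 3, 8, 7, 6]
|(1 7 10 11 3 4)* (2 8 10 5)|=|(1 7 5 2 8 10 11 3 4)|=9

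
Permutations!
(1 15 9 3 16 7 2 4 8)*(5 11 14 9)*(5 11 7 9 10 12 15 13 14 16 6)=[0, 13, 4, 6, 8, 7, 5, 2, 1, 3, 12, 16, 15, 14, 10, 11, 9]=(1 13 14 10 12 15 11 16 9 3 6 5 7 2 4 8)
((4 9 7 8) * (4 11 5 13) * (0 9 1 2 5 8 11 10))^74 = ((0 9 7 11 8 10)(1 2 5 13 4))^74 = (0 7 8)(1 4 13 5 2)(9 11 10)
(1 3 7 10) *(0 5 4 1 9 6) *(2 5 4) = (0 4 1 3 7 10 9 6)(2 5) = [4, 3, 5, 7, 1, 2, 0, 10, 8, 6, 9]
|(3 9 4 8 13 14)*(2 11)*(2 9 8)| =|(2 11 9 4)(3 8 13 14)| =4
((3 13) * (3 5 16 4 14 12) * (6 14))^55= ((3 13 5 16 4 6 14 12))^55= (3 12 14 6 4 16 5 13)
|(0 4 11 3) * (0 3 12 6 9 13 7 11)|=|(0 4)(6 9 13 7 11 12)|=6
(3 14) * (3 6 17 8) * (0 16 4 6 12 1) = (0 16 4 6 17 8 3 14 12 1) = [16, 0, 2, 14, 6, 5, 17, 7, 3, 9, 10, 11, 1, 13, 12, 15, 4, 8]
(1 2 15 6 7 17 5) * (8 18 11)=(1 2 15 6 7 17 5)(8 18 11)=[0, 2, 15, 3, 4, 1, 7, 17, 18, 9, 10, 8, 12, 13, 14, 6, 16, 5, 11]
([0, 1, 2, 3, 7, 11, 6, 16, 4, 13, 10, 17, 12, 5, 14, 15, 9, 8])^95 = (4 5 7 11 16 17 9 8 13)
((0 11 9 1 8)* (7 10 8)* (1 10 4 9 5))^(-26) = (0 11 5 1 7 4 9 10 8)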